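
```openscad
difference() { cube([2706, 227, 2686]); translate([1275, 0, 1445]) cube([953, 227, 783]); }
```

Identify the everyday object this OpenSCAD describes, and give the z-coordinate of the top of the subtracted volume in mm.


A wall with a window opening. The window head height is 2228 mm.

A wall with a rectangular opening subtracted — a window. Sill at z = 1445, opening 783 mm tall, so the head is at 1445 + 783 = 2228 mm.


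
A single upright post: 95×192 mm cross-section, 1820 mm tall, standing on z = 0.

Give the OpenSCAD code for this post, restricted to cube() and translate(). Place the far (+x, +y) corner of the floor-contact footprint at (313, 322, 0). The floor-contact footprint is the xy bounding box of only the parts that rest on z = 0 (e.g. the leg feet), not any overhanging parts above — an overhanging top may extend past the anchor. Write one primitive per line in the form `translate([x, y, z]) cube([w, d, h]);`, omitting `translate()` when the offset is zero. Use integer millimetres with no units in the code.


translate([218, 130, 0]) cube([95, 192, 1820]);


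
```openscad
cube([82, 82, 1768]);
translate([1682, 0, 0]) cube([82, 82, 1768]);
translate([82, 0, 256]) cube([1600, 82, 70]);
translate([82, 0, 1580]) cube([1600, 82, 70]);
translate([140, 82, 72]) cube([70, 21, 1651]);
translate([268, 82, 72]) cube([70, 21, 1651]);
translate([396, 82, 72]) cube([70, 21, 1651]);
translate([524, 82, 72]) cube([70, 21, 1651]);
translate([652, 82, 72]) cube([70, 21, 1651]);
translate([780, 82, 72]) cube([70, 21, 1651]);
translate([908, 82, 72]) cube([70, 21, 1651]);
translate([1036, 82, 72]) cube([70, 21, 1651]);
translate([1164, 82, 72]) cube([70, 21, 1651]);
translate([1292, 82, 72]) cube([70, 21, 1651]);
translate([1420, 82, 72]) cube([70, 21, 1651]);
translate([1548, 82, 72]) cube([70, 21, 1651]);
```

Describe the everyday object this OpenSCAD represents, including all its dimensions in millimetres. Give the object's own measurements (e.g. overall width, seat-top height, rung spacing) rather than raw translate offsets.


A fence section. Two 82×82 mm posts, 1768 mm tall, stand on the floor with a clear span of 1600 mm between their inner faces. Two horizontal rails of 82×70 mm section span the gap between the posts with their undersides at z = 256 mm and z = 1580 mm, flush with the posts' −y face. 12 pickets, each 70 mm wide, 21 mm thick and 1651 mm tall, are fixed to the +y face of the rails with their bottoms at z = 72 mm, spaced across the span with a 58 mm gap after the −x post and between neighbouring pickets, with 64 mm left before the +x post.


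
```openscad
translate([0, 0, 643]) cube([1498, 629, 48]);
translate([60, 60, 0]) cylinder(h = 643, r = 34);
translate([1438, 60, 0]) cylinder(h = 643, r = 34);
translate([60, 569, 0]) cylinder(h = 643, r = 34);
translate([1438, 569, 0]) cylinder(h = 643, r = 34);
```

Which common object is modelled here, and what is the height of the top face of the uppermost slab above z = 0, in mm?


A table. The table height is 691 mm.

A 1498×629×48 slab sits at z = 643 on four Ø68 mm round legs — a table. The top surface is at 643 + 48 = 691 mm.


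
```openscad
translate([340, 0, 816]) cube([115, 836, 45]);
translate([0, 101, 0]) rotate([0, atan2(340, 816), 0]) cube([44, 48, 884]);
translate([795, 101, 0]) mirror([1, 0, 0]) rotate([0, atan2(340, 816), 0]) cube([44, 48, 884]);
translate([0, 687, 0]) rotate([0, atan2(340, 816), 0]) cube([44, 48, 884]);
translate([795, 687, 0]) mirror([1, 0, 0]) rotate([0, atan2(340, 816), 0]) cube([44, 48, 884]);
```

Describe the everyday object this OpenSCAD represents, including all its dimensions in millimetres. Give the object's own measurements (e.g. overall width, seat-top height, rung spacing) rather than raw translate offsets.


A sawhorse. A 115×836×45 mm beam (x, y, z) sits on two A-frame leg pairs. Each pair is two raked legs of 44×48 mm section (48 mm along y) splaying symmetrically in x. Each leg rises 816 mm vertically over 340 mm of horizontal reach and is 884 mm long along its own axis. Every leg's outer bottom edge rests on the floor and its outer top edge meets a bottom edge of the beam — the left legs (tilting toward +x) meet the beam's −x bottom edge, the right legs (their mirror images, tilting toward −x) meet its +x bottom edge — so the leg tops tuck under the beam, the beam's underside is 816 mm above the floor, and the feet are 795 mm apart outside-to-outside with the beam centred between them. The two leg pairs are set in 101 mm from either end of the beam.


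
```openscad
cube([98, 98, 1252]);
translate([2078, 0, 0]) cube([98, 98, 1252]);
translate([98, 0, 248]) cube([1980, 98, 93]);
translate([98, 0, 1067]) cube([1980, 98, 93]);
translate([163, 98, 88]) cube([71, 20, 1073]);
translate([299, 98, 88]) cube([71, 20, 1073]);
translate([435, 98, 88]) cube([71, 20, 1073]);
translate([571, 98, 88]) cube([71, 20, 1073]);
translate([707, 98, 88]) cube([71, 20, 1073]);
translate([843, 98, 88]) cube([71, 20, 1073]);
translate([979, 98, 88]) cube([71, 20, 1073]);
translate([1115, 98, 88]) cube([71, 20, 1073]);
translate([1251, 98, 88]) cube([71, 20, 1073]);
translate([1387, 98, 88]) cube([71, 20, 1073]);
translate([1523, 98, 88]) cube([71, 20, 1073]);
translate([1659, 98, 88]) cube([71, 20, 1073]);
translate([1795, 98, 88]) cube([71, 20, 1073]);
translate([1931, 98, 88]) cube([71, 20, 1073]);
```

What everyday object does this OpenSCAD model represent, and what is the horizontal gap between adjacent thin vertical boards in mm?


A fence section. The picket gap is 65 mm.

Two posts, two rails, 14 pickets — a fence section. Span 1980 mm holds 14 pickets of 71 mm with 15 equal gaps: ⌊(1980 − 14·71) / 15⌋ = 65 mm.


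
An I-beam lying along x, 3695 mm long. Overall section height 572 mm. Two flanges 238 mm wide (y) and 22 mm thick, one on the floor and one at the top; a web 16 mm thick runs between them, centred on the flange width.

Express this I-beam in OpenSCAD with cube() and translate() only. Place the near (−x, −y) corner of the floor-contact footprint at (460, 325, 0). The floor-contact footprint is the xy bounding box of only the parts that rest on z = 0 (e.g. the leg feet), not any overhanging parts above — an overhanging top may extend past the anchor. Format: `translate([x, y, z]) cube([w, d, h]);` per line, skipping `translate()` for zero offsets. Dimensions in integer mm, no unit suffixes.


translate([460, 325, 0]) cube([3695, 238, 22]);
translate([460, 436, 22]) cube([3695, 16, 528]);
translate([460, 325, 550]) cube([3695, 238, 22]);


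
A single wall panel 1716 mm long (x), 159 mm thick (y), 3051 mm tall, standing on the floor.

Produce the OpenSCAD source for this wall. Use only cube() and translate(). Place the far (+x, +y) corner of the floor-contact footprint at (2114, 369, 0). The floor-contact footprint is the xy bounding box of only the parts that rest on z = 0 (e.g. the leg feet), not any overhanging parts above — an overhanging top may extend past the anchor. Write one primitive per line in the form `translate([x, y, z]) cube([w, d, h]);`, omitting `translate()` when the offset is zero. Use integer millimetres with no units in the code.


translate([398, 210, 0]) cube([1716, 159, 3051]);


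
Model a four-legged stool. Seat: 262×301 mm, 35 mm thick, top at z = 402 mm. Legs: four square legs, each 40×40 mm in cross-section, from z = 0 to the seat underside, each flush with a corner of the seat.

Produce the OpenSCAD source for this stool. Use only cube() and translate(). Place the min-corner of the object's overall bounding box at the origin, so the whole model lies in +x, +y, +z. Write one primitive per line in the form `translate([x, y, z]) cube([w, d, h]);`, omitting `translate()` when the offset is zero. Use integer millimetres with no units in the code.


// leg_h = 402 - 35 = 367
translate([0, 0, 367]) cube([262, 301, 35]);
cube([40, 40, 367]);
translate([222, 0, 0]) cube([40, 40, 367]);
translate([0, 261, 0]) cube([40, 40, 367]);
translate([222, 261, 0]) cube([40, 40, 367]);


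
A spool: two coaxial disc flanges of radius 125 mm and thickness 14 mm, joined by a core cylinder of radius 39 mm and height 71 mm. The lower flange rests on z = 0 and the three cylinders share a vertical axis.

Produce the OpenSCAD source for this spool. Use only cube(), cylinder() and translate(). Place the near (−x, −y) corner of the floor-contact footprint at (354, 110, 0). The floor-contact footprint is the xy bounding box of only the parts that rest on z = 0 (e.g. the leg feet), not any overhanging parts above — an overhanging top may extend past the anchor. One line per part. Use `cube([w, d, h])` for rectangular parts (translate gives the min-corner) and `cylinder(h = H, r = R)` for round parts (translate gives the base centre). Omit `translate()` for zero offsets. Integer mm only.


translate([479, 235, 0]) cylinder(h = 14, r = 125);
translate([479, 235, 14]) cylinder(h = 71, r = 39);
translate([479, 235, 85]) cylinder(h = 14, r = 125);


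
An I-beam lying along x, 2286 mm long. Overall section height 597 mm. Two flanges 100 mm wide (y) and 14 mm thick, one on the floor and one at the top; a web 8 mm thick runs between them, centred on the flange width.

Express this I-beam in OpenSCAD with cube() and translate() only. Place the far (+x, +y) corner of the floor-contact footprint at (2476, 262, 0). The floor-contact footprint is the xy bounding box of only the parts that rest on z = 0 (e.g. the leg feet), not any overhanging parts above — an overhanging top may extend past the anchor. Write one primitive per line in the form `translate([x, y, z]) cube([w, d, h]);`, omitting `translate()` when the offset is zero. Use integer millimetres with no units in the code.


translate([190, 162, 0]) cube([2286, 100, 14]);
translate([190, 208, 14]) cube([2286, 8, 569]);
translate([190, 162, 583]) cube([2286, 100, 14]);


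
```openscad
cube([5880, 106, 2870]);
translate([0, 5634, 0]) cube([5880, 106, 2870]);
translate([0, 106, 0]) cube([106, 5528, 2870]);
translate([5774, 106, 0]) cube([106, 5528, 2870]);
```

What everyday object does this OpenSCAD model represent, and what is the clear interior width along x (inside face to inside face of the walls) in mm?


A house (or room) frame. The interior width is 5668 mm.

Four 2870 mm walls enclosing a rectangle with no floor or roof — a room or house frame. Outside width is 5880 mm and wall thickness is 106 mm, so the interior width is 5880 − 2 × 106 = 5668 mm.


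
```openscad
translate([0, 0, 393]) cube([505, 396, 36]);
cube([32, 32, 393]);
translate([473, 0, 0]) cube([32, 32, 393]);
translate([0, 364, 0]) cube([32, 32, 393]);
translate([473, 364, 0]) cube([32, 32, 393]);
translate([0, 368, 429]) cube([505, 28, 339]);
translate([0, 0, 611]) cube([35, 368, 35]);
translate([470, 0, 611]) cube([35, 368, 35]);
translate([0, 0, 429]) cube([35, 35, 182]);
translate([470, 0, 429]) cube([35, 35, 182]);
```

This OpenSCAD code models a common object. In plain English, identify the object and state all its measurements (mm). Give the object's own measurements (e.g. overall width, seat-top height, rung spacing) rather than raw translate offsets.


A chair. The seat is a 505×396×36 mm slab with its top at z = 429 mm, on four 32×32 mm corner legs (flush with the seat edges, standing on z = 0). A flat backrest 28 mm thick, 339 mm tall, spans the full seat width and rises from the seat top along its +y edge, rear face flush with the rear of the seat. Two armrests of 35×35 mm section run along each side from the seat's front edge to the front of the backrest, top faces 217 mm above the seat top and outer faces flush with the seat's x-edges; a 35×35 mm post under the front of each armrest stands on the seat at the front corner.


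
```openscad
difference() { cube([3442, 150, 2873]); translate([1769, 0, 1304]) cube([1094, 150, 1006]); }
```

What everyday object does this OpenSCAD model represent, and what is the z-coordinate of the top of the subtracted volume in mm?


A wall with a window opening. The window head height is 2310 mm.

A wall with a rectangular opening subtracted — a window. Sill at z = 1304, opening 1006 mm tall, so the head is at 1304 + 1006 = 2310 mm.


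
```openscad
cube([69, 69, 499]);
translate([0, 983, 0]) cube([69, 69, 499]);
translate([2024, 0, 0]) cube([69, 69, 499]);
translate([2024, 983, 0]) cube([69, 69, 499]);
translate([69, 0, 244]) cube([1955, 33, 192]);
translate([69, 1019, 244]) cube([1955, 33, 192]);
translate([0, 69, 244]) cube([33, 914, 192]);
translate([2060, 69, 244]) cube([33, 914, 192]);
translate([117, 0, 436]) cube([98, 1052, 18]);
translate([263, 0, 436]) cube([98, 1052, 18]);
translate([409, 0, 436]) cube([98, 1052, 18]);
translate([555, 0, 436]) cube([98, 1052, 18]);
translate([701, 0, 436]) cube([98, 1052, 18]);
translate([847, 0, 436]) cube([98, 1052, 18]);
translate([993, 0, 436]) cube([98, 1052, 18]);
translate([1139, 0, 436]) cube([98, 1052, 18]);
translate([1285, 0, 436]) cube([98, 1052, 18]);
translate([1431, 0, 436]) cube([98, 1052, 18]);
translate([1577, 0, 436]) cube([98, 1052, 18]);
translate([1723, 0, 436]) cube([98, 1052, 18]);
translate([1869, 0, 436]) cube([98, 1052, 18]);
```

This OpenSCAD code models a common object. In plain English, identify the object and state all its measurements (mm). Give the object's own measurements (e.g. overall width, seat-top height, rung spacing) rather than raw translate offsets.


A bed frame 2093 mm long (x) by 1052 mm wide (y). Four 69×69 mm corner posts, 499 mm tall, at the corners of the footprint. Four rails of 33 mm thickness and 192 mm height run between adjacent posts with their undersides at z = 244 mm, their outer faces flush with the outside of the frame (the two x-running rails run between the posts' inner faces; the two y-running rails run between the posts' inner faces). 13 slats, each 98 mm wide (x) and 18 mm thick, lie across the top of the two x-running rails, running the full 1052 mm width of the frame in y; along x they sit between the end posts with a 48 mm gap after the −x posts and between neighbouring slats, leaving 57 mm before the +x posts.


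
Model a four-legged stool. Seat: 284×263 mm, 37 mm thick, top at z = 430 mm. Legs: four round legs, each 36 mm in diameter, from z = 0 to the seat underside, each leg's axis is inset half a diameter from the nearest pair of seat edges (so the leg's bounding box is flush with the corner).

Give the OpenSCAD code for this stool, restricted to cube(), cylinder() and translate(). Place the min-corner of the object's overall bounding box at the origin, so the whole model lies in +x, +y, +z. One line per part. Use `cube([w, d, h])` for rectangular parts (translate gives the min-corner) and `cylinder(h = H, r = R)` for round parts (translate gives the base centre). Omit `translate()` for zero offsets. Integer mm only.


// leg_h = 430 - 37 = 393
translate([0, 0, 393]) cube([284, 263, 37]);
translate([18, 18, 0]) cylinder(h = 393, r = 18);
translate([266, 18, 0]) cylinder(h = 393, r = 18);
translate([18, 245, 0]) cylinder(h = 393, r = 18);
translate([266, 245, 0]) cylinder(h = 393, r = 18);


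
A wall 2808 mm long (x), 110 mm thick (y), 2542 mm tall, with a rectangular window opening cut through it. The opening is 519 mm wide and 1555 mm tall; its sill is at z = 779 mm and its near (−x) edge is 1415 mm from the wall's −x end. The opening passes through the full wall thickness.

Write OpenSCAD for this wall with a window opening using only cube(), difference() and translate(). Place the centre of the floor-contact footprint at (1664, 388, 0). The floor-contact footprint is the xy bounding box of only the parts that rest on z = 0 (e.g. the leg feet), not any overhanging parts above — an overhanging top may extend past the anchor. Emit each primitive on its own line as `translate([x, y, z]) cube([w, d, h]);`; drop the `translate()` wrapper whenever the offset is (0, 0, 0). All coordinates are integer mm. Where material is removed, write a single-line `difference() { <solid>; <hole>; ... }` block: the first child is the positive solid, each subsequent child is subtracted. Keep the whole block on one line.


difference() { translate([260, 333, 0]) cube([2808, 110, 2542]); translate([1675, 333, 779]) cube([519, 110, 1555]); }


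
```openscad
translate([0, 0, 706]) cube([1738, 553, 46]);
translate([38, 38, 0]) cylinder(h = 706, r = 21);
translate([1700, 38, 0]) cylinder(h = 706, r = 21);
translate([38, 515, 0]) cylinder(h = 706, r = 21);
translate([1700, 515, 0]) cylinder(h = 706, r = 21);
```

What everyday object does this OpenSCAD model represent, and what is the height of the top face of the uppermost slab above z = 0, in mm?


A table. The table height is 752 mm.

A 1738×553×46 slab sits at z = 706 on four Ø42 mm round legs — a table. The top surface is at 706 + 46 = 752 mm.


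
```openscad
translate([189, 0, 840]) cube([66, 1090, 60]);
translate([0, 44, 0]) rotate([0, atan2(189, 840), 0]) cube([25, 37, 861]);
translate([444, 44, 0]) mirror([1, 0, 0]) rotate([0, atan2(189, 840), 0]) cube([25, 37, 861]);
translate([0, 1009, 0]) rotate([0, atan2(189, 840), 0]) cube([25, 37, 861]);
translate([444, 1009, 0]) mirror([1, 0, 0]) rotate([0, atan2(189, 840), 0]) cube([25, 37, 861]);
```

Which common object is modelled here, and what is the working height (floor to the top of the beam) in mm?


A sawhorse. The overall height is 900 mm.

A beam across two mirrored pairs of raked legs — a sawhorse. The beam's underside is at z = 840 (matching the legs' vertical rise in atan2(189, 840)) and the beam is 60 mm tall, so its top is at 840 + 60 = 900 mm. The raked legs top out at the beam's underside, so that is the highest point.


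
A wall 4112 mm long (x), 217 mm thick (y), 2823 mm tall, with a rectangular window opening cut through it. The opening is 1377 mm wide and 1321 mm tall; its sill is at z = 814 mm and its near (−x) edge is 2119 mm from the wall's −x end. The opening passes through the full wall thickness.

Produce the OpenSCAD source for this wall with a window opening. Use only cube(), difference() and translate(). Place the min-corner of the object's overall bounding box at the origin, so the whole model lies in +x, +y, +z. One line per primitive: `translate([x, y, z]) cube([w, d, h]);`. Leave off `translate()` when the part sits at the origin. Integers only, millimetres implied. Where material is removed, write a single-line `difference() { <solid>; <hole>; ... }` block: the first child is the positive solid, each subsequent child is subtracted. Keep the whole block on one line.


difference() { cube([4112, 217, 2823]); translate([2119, 0, 814]) cube([1377, 217, 1321]); }


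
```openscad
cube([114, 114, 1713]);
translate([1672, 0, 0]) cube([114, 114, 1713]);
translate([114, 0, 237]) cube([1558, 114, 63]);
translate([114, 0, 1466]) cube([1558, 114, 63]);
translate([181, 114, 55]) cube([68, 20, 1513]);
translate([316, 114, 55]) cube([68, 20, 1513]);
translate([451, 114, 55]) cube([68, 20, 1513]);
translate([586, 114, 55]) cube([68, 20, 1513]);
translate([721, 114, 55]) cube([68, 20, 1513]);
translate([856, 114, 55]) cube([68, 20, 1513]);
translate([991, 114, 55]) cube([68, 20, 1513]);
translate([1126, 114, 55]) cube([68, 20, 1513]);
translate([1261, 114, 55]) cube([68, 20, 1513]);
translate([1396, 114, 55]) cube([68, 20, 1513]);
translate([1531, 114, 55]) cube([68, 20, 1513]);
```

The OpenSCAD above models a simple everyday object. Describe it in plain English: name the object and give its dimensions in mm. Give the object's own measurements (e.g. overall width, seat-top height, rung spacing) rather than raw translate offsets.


A fence section. Two 114×114 mm posts, 1713 mm tall, stand on the floor with a clear span of 1558 mm between their inner faces. Two horizontal rails of 114×63 mm section span the gap between the posts with their undersides at z = 237 mm and z = 1466 mm, flush with the posts' −y face. 11 pickets, each 68 mm wide, 20 mm thick and 1513 mm tall, are fixed to the +y face of the rails with their bottoms at z = 55 mm, spaced across the span with a 67 mm gap after the −x post and between neighbouring pickets, with 73 mm left before the +x post.


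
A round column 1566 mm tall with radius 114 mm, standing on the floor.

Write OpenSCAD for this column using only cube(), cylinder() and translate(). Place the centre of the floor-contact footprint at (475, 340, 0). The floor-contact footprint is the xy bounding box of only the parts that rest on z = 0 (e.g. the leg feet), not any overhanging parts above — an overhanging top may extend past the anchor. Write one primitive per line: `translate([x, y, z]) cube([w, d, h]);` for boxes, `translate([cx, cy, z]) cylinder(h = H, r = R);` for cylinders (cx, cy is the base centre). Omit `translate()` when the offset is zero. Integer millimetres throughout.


translate([475, 340, 0]) cylinder(h = 1566, r = 114);


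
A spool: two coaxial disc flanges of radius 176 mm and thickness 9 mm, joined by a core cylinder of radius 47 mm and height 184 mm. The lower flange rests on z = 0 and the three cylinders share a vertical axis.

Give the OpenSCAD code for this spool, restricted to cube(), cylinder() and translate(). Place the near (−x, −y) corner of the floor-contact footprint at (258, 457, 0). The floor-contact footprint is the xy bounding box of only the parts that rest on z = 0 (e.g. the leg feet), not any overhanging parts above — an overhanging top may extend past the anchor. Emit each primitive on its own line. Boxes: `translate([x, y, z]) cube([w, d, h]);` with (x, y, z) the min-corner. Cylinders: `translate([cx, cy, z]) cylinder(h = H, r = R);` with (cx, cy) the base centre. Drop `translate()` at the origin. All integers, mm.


translate([434, 633, 0]) cylinder(h = 9, r = 176);
translate([434, 633, 9]) cylinder(h = 184, r = 47);
translate([434, 633, 193]) cylinder(h = 9, r = 176);


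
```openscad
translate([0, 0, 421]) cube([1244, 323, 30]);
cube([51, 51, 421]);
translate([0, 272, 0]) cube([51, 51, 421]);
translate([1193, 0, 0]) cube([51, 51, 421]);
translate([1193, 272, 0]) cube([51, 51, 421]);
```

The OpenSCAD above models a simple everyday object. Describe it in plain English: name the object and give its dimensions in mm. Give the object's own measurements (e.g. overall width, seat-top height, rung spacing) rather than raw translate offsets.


A bench: a 1244×323 mm seat slab, 30 mm thick, top at z = 451 mm, on four 51×51 mm square legs flush with the seat corners and standing on z = 0.


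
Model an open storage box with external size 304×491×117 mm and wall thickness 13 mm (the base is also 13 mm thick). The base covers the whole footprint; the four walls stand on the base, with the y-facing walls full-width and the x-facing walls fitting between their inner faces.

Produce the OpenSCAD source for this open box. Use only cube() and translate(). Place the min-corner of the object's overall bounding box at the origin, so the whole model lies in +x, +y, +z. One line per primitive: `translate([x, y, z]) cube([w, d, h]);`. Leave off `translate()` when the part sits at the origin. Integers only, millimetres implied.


cube([304, 491, 13]);
translate([0, 0, 13]) cube([304, 13, 104]);
translate([0, 478, 13]) cube([304, 13, 104]);
translate([0, 13, 13]) cube([13, 465, 104]);
translate([291, 13, 13]) cube([13, 465, 104]);


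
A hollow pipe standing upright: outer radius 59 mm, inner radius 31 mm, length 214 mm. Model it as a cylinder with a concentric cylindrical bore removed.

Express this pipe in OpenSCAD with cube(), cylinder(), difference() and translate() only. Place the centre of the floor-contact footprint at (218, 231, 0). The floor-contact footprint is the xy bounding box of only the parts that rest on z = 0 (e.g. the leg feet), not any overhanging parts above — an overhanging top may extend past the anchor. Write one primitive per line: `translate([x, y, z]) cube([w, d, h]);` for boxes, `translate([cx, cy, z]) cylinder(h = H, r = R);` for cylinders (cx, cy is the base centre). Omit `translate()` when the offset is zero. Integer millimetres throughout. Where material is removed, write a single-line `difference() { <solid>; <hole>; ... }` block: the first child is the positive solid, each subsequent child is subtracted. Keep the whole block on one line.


difference() { translate([218, 231, 0]) cylinder(h = 214, r = 59); translate([218, 231, 0]) cylinder(h = 214, r = 31); }


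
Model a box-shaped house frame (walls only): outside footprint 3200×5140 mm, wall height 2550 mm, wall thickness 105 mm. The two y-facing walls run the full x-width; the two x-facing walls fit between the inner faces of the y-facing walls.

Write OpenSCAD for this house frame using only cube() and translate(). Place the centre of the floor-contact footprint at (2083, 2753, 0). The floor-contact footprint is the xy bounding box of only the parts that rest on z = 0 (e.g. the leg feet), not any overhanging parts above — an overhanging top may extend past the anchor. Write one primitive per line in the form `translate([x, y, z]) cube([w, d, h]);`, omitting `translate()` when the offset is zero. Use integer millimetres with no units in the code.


translate([483, 183, 0]) cube([3200, 105, 2550]);
translate([483, 5218, 0]) cube([3200, 105, 2550]);
translate([483, 288, 0]) cube([105, 4930, 2550]);
translate([3578, 288, 0]) cube([105, 4930, 2550]);


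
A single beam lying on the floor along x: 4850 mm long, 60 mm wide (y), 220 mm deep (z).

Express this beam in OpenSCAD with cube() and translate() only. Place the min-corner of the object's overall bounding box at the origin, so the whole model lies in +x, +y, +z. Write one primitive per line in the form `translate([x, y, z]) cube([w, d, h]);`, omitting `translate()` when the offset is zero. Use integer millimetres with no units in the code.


cube([4850, 60, 220]);


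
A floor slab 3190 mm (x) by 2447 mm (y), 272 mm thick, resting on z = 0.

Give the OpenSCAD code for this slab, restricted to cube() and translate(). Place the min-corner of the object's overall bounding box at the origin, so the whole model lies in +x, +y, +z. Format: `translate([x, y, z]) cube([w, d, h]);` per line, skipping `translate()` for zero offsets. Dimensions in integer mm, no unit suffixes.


cube([3190, 2447, 272]);


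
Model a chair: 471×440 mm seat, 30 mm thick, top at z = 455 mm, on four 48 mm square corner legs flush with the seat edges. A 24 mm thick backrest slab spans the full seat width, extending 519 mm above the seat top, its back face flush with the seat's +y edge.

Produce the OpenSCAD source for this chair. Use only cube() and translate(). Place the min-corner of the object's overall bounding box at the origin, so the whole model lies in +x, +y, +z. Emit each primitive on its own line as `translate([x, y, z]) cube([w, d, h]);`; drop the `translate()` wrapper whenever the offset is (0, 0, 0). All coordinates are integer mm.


// leg_h = 455 - 30 = 425
translate([0, 0, 425]) cube([471, 440, 30]);
cube([48, 48, 425]);
translate([423, 0, 0]) cube([48, 48, 425]);
translate([0, 392, 0]) cube([48, 48, 425]);
translate([423, 392, 0]) cube([48, 48, 425]);
translate([0, 416, 455]) cube([471, 24, 519]);


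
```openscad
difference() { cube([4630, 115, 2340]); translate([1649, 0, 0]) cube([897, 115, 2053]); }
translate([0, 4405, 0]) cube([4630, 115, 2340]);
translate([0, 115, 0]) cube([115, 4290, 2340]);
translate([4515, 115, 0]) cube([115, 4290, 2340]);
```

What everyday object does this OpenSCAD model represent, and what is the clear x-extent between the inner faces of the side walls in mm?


A single room. The interior width is 4400 mm.

Four walls enclosing a rectangle with a door in the front wall — a room. Outside width 4630 minus two 115 mm walls gives 4400 mm.


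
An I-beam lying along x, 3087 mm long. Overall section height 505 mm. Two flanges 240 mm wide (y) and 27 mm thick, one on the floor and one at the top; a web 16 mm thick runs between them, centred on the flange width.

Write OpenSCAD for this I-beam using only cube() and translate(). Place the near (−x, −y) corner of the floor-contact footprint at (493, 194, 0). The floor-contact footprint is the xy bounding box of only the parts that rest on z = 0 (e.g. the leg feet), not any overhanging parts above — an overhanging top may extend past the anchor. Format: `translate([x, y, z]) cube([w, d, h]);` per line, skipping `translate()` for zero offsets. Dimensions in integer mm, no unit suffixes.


translate([493, 194, 0]) cube([3087, 240, 27]);
translate([493, 306, 27]) cube([3087, 16, 451]);
translate([493, 194, 478]) cube([3087, 240, 27]);


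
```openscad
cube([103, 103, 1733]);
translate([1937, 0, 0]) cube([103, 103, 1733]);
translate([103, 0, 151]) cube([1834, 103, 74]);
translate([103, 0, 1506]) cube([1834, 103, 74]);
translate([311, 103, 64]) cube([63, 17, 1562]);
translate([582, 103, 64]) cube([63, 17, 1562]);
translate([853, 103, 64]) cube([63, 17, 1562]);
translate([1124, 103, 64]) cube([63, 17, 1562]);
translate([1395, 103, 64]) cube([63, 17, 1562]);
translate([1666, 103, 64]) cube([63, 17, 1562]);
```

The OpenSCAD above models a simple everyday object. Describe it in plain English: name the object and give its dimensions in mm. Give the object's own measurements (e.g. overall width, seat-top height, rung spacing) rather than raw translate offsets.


A fence section. Two 103×103 mm posts, 1733 mm tall, stand on the floor with a clear span of 1834 mm between their inner faces. Two horizontal rails of 103×74 mm section span the gap between the posts with their undersides at z = 151 mm and z = 1506 mm, flush with the posts' −y face. 6 pickets, each 63 mm wide, 17 mm thick and 1562 mm tall, are fixed to the +y face of the rails with their bottoms at z = 64 mm, spaced across the span with a 208 mm gap after the −x post and between neighbouring pickets and before the +x post.


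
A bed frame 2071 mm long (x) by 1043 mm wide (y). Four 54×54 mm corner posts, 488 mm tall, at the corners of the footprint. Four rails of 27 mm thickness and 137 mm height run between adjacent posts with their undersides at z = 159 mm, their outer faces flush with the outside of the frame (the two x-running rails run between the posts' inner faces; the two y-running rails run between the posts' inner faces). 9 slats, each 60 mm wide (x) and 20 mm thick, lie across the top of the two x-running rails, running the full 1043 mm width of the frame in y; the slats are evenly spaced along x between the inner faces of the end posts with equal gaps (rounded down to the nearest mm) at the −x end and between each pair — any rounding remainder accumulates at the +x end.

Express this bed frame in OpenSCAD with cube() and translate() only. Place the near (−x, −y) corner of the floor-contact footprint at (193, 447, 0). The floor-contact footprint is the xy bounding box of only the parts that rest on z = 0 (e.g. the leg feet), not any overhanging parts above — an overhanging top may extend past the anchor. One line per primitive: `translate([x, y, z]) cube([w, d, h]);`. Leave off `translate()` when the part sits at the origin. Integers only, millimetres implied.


// slat z = rail_z + rail_h = 159 + 137 = 296
// slat gap = ⌊(1963 − 9·60) / 10⌋ = 142
translate([193, 447, 0]) cube([54, 54, 488]);
translate([193, 1436, 0]) cube([54, 54, 488]);
translate([2210, 447, 0]) cube([54, 54, 488]);
translate([2210, 1436, 0]) cube([54, 54, 488]);
translate([247, 447, 159]) cube([1963, 27, 137]);
translate([247, 1463, 159]) cube([1963, 27, 137]);
translate([193, 501, 159]) cube([27, 935, 137]);
translate([2237, 501, 159]) cube([27, 935, 137]);
translate([389, 447, 296]) cube([60, 1043, 20]);
translate([591, 447, 296]) cube([60, 1043, 20]);
translate([793, 447, 296]) cube([60, 1043, 20]);
translate([995, 447, 296]) cube([60, 1043, 20]);
translate([1197, 447, 296]) cube([60, 1043, 20]);
translate([1399, 447, 296]) cube([60, 1043, 20]);
translate([1601, 447, 296]) cube([60, 1043, 20]);
translate([1803, 447, 296]) cube([60, 1043, 20]);
translate([2005, 447, 296]) cube([60, 1043, 20]);


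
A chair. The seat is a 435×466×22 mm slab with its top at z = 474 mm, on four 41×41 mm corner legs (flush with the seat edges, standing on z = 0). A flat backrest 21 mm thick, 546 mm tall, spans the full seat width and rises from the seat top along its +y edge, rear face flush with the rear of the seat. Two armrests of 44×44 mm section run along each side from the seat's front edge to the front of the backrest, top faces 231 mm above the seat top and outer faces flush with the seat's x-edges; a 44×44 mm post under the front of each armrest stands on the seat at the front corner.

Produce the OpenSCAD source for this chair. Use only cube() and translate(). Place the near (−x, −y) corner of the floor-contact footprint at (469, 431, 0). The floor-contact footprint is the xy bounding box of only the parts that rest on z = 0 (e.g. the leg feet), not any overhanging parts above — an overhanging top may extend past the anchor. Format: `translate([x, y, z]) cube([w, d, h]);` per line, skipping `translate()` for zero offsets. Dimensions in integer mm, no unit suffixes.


// leg_h = 474 - 22 = 452
// arm post h = 231 - 44 = 187
translate([469, 431, 452]) cube([435, 466, 22]);
translate([469, 431, 0]) cube([41, 41, 452]);
translate([863, 431, 0]) cube([41, 41, 452]);
translate([469, 856, 0]) cube([41, 41, 452]);
translate([863, 856, 0]) cube([41, 41, 452]);
translate([469, 876, 474]) cube([435, 21, 546]);
translate([469, 431, 661]) cube([44, 445, 44]);
translate([860, 431, 661]) cube([44, 445, 44]);
translate([469, 431, 474]) cube([44, 44, 187]);
translate([860, 431, 474]) cube([44, 44, 187]);


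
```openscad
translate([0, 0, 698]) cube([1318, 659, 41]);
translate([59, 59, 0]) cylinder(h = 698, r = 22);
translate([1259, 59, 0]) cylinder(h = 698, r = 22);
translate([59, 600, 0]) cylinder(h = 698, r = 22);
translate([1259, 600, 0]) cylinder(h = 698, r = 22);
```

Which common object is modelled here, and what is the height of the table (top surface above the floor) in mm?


A table. The table height is 739 mm.

A 1318×659×41 slab sits at z = 698 on four Ø44 mm round legs — a table. The top surface is at 698 + 41 = 739 mm.


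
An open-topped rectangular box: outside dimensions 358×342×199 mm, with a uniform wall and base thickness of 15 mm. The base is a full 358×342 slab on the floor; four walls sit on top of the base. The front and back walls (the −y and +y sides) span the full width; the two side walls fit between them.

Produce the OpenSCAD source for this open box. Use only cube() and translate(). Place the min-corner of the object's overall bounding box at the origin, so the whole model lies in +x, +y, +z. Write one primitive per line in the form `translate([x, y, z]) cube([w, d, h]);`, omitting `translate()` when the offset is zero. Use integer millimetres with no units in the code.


cube([358, 342, 15]);
translate([0, 0, 15]) cube([358, 15, 184]);
translate([0, 327, 15]) cube([358, 15, 184]);
translate([0, 15, 15]) cube([15, 312, 184]);
translate([343, 15, 15]) cube([15, 312, 184]);


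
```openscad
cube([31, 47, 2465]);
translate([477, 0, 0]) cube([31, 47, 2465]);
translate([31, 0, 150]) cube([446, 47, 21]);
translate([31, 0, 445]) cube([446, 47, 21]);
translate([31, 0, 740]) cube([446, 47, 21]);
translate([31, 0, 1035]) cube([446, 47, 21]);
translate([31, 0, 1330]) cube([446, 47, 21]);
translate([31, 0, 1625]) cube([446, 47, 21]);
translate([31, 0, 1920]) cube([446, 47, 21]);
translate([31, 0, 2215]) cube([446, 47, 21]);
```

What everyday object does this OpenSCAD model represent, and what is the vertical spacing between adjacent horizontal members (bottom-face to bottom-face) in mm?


A ladder. The rung spacing is 295 mm.

Two tall 31×47 posts with 8 short bars between them — a ladder. Adjacent rungs sit at z = 150 and z = 445, so the spacing is 445 − 150 = 295 mm.


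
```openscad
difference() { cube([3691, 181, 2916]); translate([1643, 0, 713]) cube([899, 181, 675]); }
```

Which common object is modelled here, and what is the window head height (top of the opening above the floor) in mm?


A wall with a window opening. The window head height is 1388 mm.

A wall with a rectangular opening subtracted — a window. Sill at z = 713, opening 675 mm tall, so the head is at 713 + 675 = 1388 mm.


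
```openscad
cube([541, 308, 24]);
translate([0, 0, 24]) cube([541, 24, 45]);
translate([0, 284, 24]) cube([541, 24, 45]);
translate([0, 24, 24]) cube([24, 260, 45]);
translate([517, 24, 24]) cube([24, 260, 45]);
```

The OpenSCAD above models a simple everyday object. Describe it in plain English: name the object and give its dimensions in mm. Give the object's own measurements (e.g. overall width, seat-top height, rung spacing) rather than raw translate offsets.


An open-topped rectangular box: outside dimensions 541×308×69 mm, with a uniform wall and base thickness of 24 mm. The base is a full 541×308 slab on the floor; four walls sit on top of the base. The front and back walls (the −y and +y sides) span the full width; the two side walls fit between them.


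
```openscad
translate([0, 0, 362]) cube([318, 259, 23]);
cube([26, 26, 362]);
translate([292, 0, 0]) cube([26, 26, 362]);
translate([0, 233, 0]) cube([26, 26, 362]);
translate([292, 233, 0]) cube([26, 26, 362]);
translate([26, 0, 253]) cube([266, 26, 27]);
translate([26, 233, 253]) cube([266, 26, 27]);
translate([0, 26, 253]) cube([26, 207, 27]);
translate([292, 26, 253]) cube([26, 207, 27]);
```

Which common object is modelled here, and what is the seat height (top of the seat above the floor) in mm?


A stool. The seat height is 385 mm.

A 318×259×23 slab at z = 362 on four corner posts — a stool. The seat top is 362 + 23 = 385 mm.


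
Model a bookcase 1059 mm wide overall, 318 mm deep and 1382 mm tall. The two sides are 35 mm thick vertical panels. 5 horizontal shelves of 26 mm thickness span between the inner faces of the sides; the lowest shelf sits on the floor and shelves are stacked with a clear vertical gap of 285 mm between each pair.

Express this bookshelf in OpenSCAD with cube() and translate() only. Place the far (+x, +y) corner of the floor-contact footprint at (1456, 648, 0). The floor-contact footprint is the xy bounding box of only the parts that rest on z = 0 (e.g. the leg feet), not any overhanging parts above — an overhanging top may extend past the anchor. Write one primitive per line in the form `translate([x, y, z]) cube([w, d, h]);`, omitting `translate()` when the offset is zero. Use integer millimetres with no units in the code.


translate([397, 330, 0]) cube([35, 318, 1382]);
translate([1421, 330, 0]) cube([35, 318, 1382]);
translate([432, 330, 0]) cube([989, 318, 26]);
translate([432, 330, 311]) cube([989, 318, 26]);
translate([432, 330, 622]) cube([989, 318, 26]);
translate([432, 330, 933]) cube([989, 318, 26]);
translate([432, 330, 1244]) cube([989, 318, 26]);


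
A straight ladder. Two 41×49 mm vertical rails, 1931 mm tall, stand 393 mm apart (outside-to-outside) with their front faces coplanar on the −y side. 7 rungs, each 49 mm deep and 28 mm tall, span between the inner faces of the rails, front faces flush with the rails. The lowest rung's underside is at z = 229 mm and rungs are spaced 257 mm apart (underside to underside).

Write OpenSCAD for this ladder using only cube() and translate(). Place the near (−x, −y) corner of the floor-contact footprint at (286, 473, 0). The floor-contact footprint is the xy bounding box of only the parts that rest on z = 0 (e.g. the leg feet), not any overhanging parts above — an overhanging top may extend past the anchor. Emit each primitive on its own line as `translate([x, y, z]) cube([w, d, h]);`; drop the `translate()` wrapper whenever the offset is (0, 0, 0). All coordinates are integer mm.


translate([286, 473, 0]) cube([41, 49, 1931]);
translate([638, 473, 0]) cube([41, 49, 1931]);
translate([327, 473, 229]) cube([311, 49, 28]);
translate([327, 473, 486]) cube([311, 49, 28]);
translate([327, 473, 743]) cube([311, 49, 28]);
translate([327, 473, 1000]) cube([311, 49, 28]);
translate([327, 473, 1257]) cube([311, 49, 28]);
translate([327, 473, 1514]) cube([311, 49, 28]);
translate([327, 473, 1771]) cube([311, 49, 28]);
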